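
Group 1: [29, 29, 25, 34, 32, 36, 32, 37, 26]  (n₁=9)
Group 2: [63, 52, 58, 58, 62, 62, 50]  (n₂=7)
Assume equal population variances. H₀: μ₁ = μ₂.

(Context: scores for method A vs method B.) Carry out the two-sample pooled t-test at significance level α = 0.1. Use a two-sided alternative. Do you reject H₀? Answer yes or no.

reject H₀: yes

x̄₁=31.111, s₁=4.197, n₁=9
x̄₂=57.857, s₂=5.113, n₂=7
s_p² = [8·4.197² + 6·5.113²]/14 = 21.2676
SE = √(s_p²·(1/9+1/7)) = 2.3241
t = (31.111−57.857)/2.3241 = -11.5083
df = 14
p-value (two-sided) = 0.00000
At α=0.1: p < α → reject H₀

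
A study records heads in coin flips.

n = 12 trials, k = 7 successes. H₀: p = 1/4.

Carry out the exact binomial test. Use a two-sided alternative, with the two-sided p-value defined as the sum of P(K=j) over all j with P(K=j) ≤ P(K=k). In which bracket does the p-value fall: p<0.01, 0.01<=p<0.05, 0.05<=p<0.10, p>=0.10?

Exact binomial: n=12, k=7, p₀=1/4=0.2500
P(X=j) = C(n,j)·p₀^j·(1−p₀)^(n−j); p = Σ P(X=j) over j with P(X=j) ≤ P(X=7)
p-value (two-sided) = 0.01425
→ bracket: 0.01<=p<0.05

p-value bracket: 0.01<=p<0.05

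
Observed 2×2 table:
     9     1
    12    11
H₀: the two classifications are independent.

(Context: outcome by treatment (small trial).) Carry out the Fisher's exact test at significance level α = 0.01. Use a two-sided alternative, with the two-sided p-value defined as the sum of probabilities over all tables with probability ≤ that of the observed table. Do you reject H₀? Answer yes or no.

Margins: r₁=10, r₂=23, c₁=21, c₂=12, n=33
p_obs = C(10,9)·C(23,12)/C(33,21); sum pmf over tables with pmf ≤ p_obs
p-value (two-sided) = 0.05447
At α=0.01: p ≥ α → fail to reject H₀

reject H₀: no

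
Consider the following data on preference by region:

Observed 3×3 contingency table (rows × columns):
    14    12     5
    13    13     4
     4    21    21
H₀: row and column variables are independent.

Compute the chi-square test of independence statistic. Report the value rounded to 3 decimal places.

test statistic = 20.649

Row totals [31, 30, 46], col totals [31, 46, 30], n=107
χ² = (14−8.98)²/8.98 + (12−13.33)²/13.33 + (5−8.69)²/8.69 + (13−8.69)²/8.69 + (13−12.90)²/12.90 + (4−8.41)²/8.41 + (4−13.33)²/13.33 + (21−19.78)²/19.78 + (21−12.90)²/12.90 = 20.6486
df = 4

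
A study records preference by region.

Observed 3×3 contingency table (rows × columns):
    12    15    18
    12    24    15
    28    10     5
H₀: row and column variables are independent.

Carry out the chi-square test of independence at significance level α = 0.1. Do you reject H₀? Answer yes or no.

Row totals [45, 51, 43], col totals [52, 49, 38], n=139
χ² = (12−16.83)²/16.83 + (15−15.86)²/15.86 + (18−12.30)²/12.30 + (12−19.08)²/19.08 + (24−17.98)²/17.98 + (15−13.94)²/13.94 + (28−16.09)²/16.09 + (10−15.16)²/15.16 + (5−11.76)²/11.76 = 23.2588
df = 4
p-value (upper-tail) = 0.00011
At α=0.1: p < α → reject H₀

reject H₀: yes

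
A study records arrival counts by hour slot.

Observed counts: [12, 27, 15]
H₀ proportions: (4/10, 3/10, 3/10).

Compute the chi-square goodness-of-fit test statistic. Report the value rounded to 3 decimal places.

n = 54; E_i = n·p_i = [21.60, 16.20, 16.20]
χ² = (12−21.60)²/21.60 + (27−16.20)²/16.20 + (15−16.20)²/16.20 = 11.5556
df = 2

test statistic = 11.556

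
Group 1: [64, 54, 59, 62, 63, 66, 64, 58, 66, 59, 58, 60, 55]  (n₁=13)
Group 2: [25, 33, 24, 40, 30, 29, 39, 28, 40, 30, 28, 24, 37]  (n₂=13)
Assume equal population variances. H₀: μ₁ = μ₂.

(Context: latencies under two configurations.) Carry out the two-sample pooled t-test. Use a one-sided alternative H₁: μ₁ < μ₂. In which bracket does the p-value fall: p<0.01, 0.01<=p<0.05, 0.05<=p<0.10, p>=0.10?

p-value bracket: p>=0.10

x̄₁=60.615, s₁=3.906, n₁=13
x̄₂=31.308, s₂=5.936, n₂=13
s_p² = [12·3.906² + 12·5.936²]/24 = 25.2436
SE = √(s_p²·(1/13+1/13)) = 1.9707
t = (60.615−31.308)/1.9707 = 14.8718
df = 24
p-value (one-sided, H₁ less) = 1.00000
→ bracket: p>=0.10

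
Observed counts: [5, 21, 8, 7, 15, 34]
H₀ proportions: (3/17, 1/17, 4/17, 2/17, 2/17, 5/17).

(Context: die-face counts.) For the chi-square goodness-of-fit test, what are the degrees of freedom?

df = k − 1 = 6 − 1 = 5

degrees of freedom = 5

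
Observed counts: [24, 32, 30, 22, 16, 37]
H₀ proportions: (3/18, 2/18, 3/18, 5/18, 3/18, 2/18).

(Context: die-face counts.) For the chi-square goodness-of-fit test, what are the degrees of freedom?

degrees of freedom = 5

df = k − 1 = 6 − 1 = 5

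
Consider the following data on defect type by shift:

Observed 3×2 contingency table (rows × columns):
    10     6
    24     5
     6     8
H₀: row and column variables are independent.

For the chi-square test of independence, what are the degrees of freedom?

degrees of freedom = 2

df = (r−1)(c−1) = (3−1)·(2−1) = 2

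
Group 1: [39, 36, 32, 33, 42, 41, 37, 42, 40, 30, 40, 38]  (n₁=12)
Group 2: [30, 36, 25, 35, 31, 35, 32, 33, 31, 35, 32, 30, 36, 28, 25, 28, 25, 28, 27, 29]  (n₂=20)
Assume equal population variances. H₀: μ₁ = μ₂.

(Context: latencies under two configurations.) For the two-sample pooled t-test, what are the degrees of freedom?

degrees of freedom = 30

df = n₁ + n₂ − 2 = 12 + 20 − 2 = 30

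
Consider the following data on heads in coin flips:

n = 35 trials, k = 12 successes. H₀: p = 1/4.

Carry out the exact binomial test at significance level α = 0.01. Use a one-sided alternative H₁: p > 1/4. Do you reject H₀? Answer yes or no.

Exact binomial: n=35, k=12, p₀=1/4=0.2500
P(X≥12) from Σ C(n,i)·p₀^i·(1−p₀)^(n−i)
p-value (one-sided, H₁ greater) = 0.14211
At α=0.01: p ≥ α → fail to reject H₀

reject H₀: no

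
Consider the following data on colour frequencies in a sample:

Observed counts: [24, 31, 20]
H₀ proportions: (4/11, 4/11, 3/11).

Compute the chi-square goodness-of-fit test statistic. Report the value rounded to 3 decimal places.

test statistic = 0.912

n = 75; E_i = n·p_i = [27.27, 27.27, 20.45]
χ² = (24−27.27)²/27.27 + (31−27.27)²/27.27 + (20−20.45)²/20.45 = 0.9122
df = 2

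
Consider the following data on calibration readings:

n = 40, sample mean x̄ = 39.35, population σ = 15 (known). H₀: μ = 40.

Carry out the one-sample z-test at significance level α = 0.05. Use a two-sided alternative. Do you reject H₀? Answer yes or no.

reject H₀: no

SE = σ/√n = 15/√40 = 2.3717
z = (x̄−μ₀)/SE = (39.35−40)/2.3717 = -0.2741
p-value (two-sided) = 0.78404
At α=0.05: p ≥ α → fail to reject H₀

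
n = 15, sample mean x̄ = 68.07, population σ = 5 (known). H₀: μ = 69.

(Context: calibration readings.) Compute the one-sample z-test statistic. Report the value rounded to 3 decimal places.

SE = σ/√n = 5/√15 = 1.2910
z = (x̄−μ₀)/SE = (68.07−69)/1.2910 = -0.7204

test statistic = -0.720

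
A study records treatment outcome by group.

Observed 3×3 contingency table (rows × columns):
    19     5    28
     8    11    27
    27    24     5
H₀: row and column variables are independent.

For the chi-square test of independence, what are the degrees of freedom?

df = (r−1)(c−1) = (3−1)·(3−1) = 4

degrees of freedom = 4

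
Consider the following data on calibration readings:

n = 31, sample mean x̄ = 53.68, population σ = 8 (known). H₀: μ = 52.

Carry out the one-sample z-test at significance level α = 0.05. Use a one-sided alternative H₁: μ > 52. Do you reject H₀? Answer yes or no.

reject H₀: no

SE = σ/√n = 8/√31 = 1.4368
z = (x̄−μ₀)/SE = (53.68−52)/1.4368 = 1.1692
p-value (one-sided, H₁ greater) = 0.12116
At α=0.05: p ≥ α → fail to reject H₀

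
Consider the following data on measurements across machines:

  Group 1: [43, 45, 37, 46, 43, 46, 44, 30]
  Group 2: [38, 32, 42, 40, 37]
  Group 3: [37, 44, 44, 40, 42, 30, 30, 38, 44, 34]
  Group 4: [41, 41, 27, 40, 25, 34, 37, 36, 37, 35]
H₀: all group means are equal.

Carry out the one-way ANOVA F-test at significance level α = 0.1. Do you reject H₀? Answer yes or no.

Group means [41.75, 37.80, 38.30, 35.30], grand mean 38.152
SSB = Σnᵢ(x̄ᵢ−x̄)² = 185.742; SSW = ΣΣ(x−x̄ᵢ)² = 814.500
MSB = 185.742/3 = 61.9141; MSW = 814.500/29 = 28.0862
F = MSB/MSW = 2.2044
df = (3, 29)
p-value (upper-tail) = 0.10888
At α=0.1: p ≥ α → fail to reject H₀

reject H₀: no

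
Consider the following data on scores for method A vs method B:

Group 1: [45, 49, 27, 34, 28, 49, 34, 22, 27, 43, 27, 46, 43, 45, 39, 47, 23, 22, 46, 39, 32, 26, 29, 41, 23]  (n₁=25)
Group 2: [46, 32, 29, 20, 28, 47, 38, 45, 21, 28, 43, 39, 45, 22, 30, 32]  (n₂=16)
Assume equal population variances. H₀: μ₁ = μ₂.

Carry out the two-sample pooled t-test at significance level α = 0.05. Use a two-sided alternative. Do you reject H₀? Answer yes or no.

x̄₁=35.440, s₁=9.496, n₁=25
x̄₂=34.062, s₂=9.334, n₂=16
s_p² = [24·9.496² + 15·9.334²]/39 = 89.0025
SE = √(s_p²·(1/25+1/16)) = 3.0204
t = (35.440−34.062)/3.0204 = 0.4561
df = 39
p-value (two-sided) = 0.65087
At α=0.05: p ≥ α → fail to reject H₀

reject H₀: no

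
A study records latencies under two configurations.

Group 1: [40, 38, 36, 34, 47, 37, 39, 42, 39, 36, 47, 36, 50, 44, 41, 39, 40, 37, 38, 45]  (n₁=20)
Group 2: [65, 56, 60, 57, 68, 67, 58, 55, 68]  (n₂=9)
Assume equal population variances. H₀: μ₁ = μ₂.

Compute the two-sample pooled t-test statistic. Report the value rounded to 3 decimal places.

test statistic = -11.355

x̄₁=40.250, s₁=4.327, n₁=20
x̄₂=61.556, s₂=5.411, n₂=9
s_p² = [19·4.327² + 8·5.411²]/27 = 21.8508
SE = √(s_p²·(1/20+1/9)) = 1.8763
t = (40.250−61.556)/1.8763 = -11.3552
df = 27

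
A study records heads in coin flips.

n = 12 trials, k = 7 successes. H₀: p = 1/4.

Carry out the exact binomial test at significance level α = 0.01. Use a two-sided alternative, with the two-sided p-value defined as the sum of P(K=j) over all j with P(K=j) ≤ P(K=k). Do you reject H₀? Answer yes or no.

reject H₀: no

Exact binomial: n=12, k=7, p₀=1/4=0.2500
P(X=j) = C(n,j)·p₀^j·(1−p₀)^(n−j); p = Σ P(X=j) over j with P(X=j) ≤ P(X=7)
p-value (two-sided) = 0.01425
At α=0.01: p ≥ α → fail to reject H₀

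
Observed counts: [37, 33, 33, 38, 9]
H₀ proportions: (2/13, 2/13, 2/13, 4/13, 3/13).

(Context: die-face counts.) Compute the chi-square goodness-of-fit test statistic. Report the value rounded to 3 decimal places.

test statistic = 37.330

n = 150; E_i = n·p_i = [23.08, 23.08, 23.08, 46.15, 34.62]
χ² = (37−23.08)²/23.08 + (33−23.08)²/23.08 + (33−23.08)²/23.08 + (38−46.15)²/46.15 + (9−34.62)²/34.62 = 37.3300
df = 4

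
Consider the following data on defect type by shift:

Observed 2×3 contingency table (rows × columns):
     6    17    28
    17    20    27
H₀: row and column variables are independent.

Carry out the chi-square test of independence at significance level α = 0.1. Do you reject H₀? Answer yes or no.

reject H₀: no

Row totals [51, 64], col totals [23, 37, 55], n=115
χ² = (6−10.20)²/10.20 + (17−16.41)²/16.41 + (28−24.39)²/24.39 + (17−12.80)²/12.80 + (20−20.59)²/20.59 + (27−30.61)²/30.61 = 4.1052
df = 2
p-value (upper-tail) = 0.12840
At α=0.1: p ≥ α → fail to reject H₀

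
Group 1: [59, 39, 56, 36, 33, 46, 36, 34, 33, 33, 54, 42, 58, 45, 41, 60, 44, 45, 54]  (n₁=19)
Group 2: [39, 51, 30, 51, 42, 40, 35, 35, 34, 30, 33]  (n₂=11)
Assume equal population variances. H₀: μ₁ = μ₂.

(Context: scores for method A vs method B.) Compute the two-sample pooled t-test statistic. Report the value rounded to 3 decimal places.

test statistic = 1.923

x̄₁=44.632, s₁=9.570, n₁=19
x̄₂=38.182, s₂=7.387, n₂=11
s_p² = [18·9.570² + 10·7.387²]/28 = 78.3592
SE = √(s_p²·(1/19+1/11)) = 3.3538
t = (44.632−38.182)/3.3538 = 1.9231
df = 28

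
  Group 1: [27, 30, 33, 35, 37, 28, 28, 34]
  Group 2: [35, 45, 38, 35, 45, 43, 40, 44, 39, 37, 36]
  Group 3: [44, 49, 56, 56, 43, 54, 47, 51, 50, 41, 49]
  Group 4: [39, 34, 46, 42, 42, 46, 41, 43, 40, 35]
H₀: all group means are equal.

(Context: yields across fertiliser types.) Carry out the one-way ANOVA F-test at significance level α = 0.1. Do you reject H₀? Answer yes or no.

Group means [31.50, 39.73, 49.09, 40.80], grand mean 40.925
SSB = Σnᵢ(x̄ᵢ−x̄)² = 1460.084; SSW = ΣΣ(x−x̄ᵢ)² = 654.691
MSB = 1460.084/3 = 486.6947; MSW = 654.691/36 = 18.1859
F = MSB/MSW = 26.7623
df = (3, 36)
p-value (upper-tail) = 0.00000
At α=0.1: p < α → reject H₀

reject H₀: yes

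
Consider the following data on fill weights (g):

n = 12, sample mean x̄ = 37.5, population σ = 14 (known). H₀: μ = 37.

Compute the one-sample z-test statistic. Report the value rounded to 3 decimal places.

SE = σ/√n = 14/√12 = 4.0415
z = (x̄−μ₀)/SE = (37.5−37)/4.0415 = 0.1237

test statistic = 0.124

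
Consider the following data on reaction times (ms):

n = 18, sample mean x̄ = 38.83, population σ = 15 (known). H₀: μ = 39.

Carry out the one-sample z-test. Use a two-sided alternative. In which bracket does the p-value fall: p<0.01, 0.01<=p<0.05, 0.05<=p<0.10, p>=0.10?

SE = σ/√n = 15/√18 = 3.5355
z = (x̄−μ₀)/SE = (38.83−39)/3.5355 = -0.0481
p-value (two-sided) = 0.96165
→ bracket: p>=0.10

p-value bracket: p>=0.10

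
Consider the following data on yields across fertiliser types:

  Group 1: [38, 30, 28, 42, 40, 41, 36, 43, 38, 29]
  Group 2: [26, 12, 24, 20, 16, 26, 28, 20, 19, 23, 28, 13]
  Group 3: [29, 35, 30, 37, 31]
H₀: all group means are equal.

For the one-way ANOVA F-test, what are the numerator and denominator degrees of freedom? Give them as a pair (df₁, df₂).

k = 3 groups, N = 27 total
df = (k−1, N−k) = (3−1, 27−3) = (2, 24)

degrees of freedom = [2, 24]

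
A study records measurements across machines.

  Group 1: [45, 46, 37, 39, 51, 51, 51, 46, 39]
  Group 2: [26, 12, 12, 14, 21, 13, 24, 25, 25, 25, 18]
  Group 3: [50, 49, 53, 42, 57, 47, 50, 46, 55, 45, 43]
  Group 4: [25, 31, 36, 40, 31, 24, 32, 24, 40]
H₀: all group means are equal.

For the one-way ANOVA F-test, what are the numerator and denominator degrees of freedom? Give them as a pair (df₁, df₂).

k = 4 groups, N = 40 total
df = (k−1, N−k) = (4−1, 40−4) = (3, 36)

degrees of freedom = [3, 36]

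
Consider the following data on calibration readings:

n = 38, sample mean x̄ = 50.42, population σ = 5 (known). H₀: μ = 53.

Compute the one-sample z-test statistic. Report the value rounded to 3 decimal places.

test statistic = -3.181

SE = σ/√n = 5/√38 = 0.8111
z = (x̄−μ₀)/SE = (50.42−53)/0.8111 = -3.1808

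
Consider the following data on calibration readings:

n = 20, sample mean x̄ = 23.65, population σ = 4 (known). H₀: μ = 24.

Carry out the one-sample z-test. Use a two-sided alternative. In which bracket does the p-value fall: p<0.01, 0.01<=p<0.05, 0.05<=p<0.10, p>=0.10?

p-value bracket: p>=0.10

SE = σ/√n = 4/√20 = 0.8944
z = (x̄−μ₀)/SE = (23.65−24)/0.8944 = -0.3913
p-value (two-sided) = 0.69557
→ bracket: p>=0.10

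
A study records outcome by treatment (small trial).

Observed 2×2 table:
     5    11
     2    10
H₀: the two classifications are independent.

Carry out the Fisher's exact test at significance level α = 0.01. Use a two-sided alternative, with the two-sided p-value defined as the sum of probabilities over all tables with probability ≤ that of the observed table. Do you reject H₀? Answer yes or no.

Margins: r₁=16, r₂=12, c₁=7, c₂=21, n=28
p_obs = C(16,5)·C(12,2)/C(28,7); sum pmf over tables with pmf ≤ p_obs
p-value (two-sided) = 0.66184
At α=0.01: p ≥ α → fail to reject H₀

reject H₀: no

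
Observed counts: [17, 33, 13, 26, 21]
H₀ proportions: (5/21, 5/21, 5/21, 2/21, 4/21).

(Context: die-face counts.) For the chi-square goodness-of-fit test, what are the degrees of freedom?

df = k − 1 = 5 − 1 = 4

degrees of freedom = 4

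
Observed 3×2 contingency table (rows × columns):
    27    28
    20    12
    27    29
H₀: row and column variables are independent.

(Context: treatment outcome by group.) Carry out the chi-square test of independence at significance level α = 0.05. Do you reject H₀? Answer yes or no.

Row totals [55, 32, 56], col totals [74, 69], n=143
χ² = (27−28.46)²/28.46 + (28−26.54)²/26.54 + (20−16.56)²/16.56 + (12−15.44)²/15.44 + (27−28.98)²/28.98 + (29−27.02)²/27.02 = 1.9171
df = 2
p-value (upper-tail) = 0.38344
At α=0.05: p ≥ α → fail to reject H₀

reject H₀: no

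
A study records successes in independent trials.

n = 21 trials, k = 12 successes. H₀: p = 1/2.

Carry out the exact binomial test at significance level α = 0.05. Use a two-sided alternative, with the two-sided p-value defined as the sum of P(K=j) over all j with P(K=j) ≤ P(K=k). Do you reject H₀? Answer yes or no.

Exact binomial: n=21, k=12, p₀=1/2=0.5000
P(X=j) = C(n,j)·p₀^j·(1−p₀)^(n−j); p = Σ P(X=j) over j with P(X=j) ≤ P(X=12)
p-value (two-sided) = 0.66362
At α=0.05: p ≥ α → fail to reject H₀

reject H₀: no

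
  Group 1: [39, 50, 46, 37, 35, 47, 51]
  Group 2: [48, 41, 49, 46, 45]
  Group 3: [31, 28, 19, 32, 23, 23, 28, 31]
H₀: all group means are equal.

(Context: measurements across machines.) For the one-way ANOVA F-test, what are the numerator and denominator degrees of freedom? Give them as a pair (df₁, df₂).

degrees of freedom = [2, 17]

k = 3 groups, N = 20 total
df = (k−1, N−k) = (3−1, 20−3) = (2, 17)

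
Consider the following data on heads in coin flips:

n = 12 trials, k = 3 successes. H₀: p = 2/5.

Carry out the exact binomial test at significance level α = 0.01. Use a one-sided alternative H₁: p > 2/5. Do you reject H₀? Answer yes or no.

Exact binomial: n=12, k=3, p₀=2/5=0.4000
P(X≥3) from Σ C(n,i)·p₀^i·(1−p₀)^(n−i)
p-value (one-sided, H₁ greater) = 0.91656
At α=0.01: p ≥ α → fail to reject H₀

reject H₀: no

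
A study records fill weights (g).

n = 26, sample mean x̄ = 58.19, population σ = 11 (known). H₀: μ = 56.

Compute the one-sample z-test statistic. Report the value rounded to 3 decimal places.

test statistic = 1.015

SE = σ/√n = 11/√26 = 2.1573
z = (x̄−μ₀)/SE = (58.19−56)/2.1573 = 1.0152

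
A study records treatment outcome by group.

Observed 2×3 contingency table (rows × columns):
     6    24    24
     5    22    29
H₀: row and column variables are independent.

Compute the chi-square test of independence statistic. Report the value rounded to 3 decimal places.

test statistic = 0.613

Row totals [54, 56], col totals [11, 46, 53], n=110
χ² = (6−5.40)²/5.40 + (24−22.58)²/22.58 + (24−26.02)²/26.02 + (5−5.60)²/5.60 + (22−23.42)²/23.42 + (29−26.98)²/26.98 = 0.6134
df = 2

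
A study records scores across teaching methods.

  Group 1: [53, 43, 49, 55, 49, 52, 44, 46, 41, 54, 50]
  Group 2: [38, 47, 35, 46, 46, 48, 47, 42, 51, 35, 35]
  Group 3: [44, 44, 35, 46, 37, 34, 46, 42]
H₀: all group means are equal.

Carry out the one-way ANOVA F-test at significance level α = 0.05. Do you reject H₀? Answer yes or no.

reject H₀: yes

Group means [48.73, 42.73, 41.00], grand mean 44.467
SSB = Σnᵢ(x̄ᵢ−x̄)² = 329.103; SSW = ΣΣ(x−x̄ᵢ)² = 746.364
MSB = 329.103/2 = 164.5515; MSW = 746.364/27 = 27.6431
F = MSB/MSW = 5.9527
df = (2, 27)
p-value (upper-tail) = 0.00722
At α=0.05: p < α → reject H₀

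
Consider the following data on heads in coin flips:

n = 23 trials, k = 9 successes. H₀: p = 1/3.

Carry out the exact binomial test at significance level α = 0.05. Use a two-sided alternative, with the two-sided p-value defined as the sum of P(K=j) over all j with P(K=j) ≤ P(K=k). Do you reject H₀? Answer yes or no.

Exact binomial: n=23, k=9, p₀=1/3=0.3333
P(X=j) = C(n,j)·p₀^j·(1−p₀)^(n−j); p = Σ P(X=j) over j with P(X=j) ≤ P(X=9)
p-value (two-sided) = 0.65868
At α=0.05: p ≥ α → fail to reject H₀

reject H₀: no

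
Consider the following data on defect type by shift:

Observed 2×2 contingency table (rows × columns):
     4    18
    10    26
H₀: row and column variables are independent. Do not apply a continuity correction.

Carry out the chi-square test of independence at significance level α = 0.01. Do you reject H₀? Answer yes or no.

reject H₀: no

Row totals [22, 36], col totals [14, 44], n=58
χ² = (4−5.31)²/5.31 + (18−16.69)²/16.69 + (10−8.69)²/8.69 + (26−27.31)²/27.31 = 0.6867
df = 1
p-value (upper-tail) = 0.40730
At α=0.01: p ≥ α → fail to reject H₀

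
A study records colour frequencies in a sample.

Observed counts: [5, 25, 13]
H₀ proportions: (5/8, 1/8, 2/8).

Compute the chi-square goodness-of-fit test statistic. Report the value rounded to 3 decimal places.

n = 43; E_i = n·p_i = [26.88, 5.38, 10.75]
χ² = (5−26.88)²/26.88 + (25−5.38)²/5.38 + (13−10.75)²/10.75 = 89.9302
df = 2

test statistic = 89.930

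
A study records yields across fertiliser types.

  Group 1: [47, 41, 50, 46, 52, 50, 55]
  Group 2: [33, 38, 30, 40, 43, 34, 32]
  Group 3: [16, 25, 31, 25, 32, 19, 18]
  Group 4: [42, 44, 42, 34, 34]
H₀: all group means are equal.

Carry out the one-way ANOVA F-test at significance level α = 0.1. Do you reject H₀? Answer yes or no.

reject H₀: yes

Group means [48.71, 35.71, 23.71, 39.20], grand mean 36.654
SSB = Σnᵢ(x̄ᵢ−x̄)² = 2228.799; SSW = ΣΣ(x−x̄ᵢ)² = 589.086
MSB = 2228.799/3 = 742.9330; MSW = 589.086/22 = 26.7766
F = MSB/MSW = 27.7456
df = (3, 22)
p-value (upper-tail) = 0.00000
At α=0.1: p < α → reject H₀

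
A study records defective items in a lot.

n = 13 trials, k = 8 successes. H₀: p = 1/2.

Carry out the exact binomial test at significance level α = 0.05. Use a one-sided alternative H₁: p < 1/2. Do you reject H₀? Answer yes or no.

Exact binomial: n=13, k=8, p₀=1/2=0.5000
P(X≤8) from Σ C(n,i)·p₀^i·(1−p₀)^(n−i)
p-value (one-sided, H₁ less) = 0.86658
At α=0.05: p ≥ α → fail to reject H₀

reject H₀: no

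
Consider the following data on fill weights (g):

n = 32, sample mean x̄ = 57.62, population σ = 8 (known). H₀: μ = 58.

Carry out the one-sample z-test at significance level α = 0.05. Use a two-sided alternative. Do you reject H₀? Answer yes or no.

reject H₀: no

SE = σ/√n = 8/√32 = 1.4142
z = (x̄−μ₀)/SE = (57.62−58)/1.4142 = -0.2687
p-value (two-sided) = 0.78816
At α=0.05: p ≥ α → fail to reject H₀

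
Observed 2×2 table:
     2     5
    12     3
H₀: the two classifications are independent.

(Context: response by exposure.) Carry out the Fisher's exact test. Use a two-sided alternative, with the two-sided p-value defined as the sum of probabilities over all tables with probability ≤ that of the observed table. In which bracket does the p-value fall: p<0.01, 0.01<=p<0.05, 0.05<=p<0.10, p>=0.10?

p-value bracket: 0.05<=p<0.10

Margins: r₁=7, r₂=15, c₁=14, c₂=8, n=22
p_obs = C(7,2)·C(15,12)/C(22,14); sum pmf over tables with pmf ≤ p_obs
p-value (two-sided) = 0.05235
→ bracket: 0.05<=p<0.10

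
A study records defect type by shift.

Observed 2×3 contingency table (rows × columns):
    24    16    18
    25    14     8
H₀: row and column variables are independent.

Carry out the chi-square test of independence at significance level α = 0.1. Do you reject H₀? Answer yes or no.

Row totals [58, 47], col totals [49, 30, 26], n=105
χ² = (24−27.07)²/27.07 + (16−16.57)²/16.57 + (18−14.36)²/14.36 + (25−21.93)²/21.93 + (14−13.43)²/13.43 + (8−11.64)²/11.64 = 2.8791
df = 2
p-value (upper-tail) = 0.23703
At α=0.1: p ≥ α → fail to reject H₀

reject H₀: no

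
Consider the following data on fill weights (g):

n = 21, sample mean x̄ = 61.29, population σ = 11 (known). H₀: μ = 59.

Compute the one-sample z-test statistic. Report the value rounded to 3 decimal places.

SE = σ/√n = 11/√21 = 2.4004
z = (x̄−μ₀)/SE = (61.29−59)/2.4004 = 0.9540

test statistic = 0.954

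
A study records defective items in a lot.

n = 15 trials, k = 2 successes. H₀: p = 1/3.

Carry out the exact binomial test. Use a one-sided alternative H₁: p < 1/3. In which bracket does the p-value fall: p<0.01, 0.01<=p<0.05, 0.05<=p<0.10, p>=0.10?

p-value bracket: 0.05<=p<0.10

Exact binomial: n=15, k=2, p₀=1/3=0.3333
P(X≤2) from Σ C(n,i)·p₀^i·(1−p₀)^(n−i)
p-value (one-sided, H₁ less) = 0.07936
→ bracket: 0.05<=p<0.10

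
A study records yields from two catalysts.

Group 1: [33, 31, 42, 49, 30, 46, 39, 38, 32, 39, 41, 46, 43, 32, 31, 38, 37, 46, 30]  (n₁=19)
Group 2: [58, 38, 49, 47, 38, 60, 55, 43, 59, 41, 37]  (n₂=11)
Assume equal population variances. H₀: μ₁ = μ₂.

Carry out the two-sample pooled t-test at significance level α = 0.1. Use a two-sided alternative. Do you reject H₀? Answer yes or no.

x̄₁=38.053, s₁=6.187, n₁=19
x̄₂=47.727, s₂=9.001, n₂=11
s_p² = [18·6.187² + 10·9.001²]/28 = 53.5403
SE = √(s_p²·(1/19+1/11)) = 2.7722
t = (38.053−47.727)/2.7722 = -3.4899
df = 28
p-value (two-sided) = 0.00162
At α=0.1: p < α → reject H₀

reject H₀: yes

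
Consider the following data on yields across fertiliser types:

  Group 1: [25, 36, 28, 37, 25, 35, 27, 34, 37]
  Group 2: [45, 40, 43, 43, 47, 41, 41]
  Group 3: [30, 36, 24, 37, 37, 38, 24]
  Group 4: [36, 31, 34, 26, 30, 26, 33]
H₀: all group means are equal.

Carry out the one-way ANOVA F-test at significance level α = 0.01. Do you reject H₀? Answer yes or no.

reject H₀: yes

Group means [31.56, 42.86, 32.29, 30.86], grand mean 34.200
SSB = Σnᵢ(x̄ᵢ−x̄)² = 691.435; SSW = ΣΣ(x−x̄ᵢ)² = 575.365
MSB = 691.435/3 = 230.4783; MSW = 575.365/26 = 22.1294
F = MSB/MSW = 10.4150
df = (3, 26)
p-value (upper-tail) = 0.00011
At α=0.01: p < α → reject H₀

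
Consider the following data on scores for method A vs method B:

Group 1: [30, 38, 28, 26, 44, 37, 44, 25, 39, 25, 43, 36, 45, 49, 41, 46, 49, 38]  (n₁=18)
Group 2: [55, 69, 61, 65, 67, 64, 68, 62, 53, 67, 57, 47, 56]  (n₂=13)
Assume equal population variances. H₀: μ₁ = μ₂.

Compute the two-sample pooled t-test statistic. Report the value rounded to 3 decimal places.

test statistic = -8.315

x̄₁=37.944, s₁=8.091, n₁=18
x̄₂=60.846, s₂=6.756, n₂=13
s_p² = [17·8.091² + 12·6.756²]/29 = 57.2633
SE = √(s_p²·(1/18+1/13)) = 2.7543
t = (37.944−60.846)/2.7543 = -8.3149
df = 29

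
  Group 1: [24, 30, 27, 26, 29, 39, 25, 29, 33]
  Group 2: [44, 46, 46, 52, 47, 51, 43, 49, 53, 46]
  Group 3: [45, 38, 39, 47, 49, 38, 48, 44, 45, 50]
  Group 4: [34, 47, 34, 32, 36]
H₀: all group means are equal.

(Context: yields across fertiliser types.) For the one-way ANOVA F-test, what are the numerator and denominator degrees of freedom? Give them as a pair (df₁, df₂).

degrees of freedom = [3, 30]

k = 4 groups, N = 34 total
df = (k−1, N−k) = (4−1, 34−4) = (3, 30)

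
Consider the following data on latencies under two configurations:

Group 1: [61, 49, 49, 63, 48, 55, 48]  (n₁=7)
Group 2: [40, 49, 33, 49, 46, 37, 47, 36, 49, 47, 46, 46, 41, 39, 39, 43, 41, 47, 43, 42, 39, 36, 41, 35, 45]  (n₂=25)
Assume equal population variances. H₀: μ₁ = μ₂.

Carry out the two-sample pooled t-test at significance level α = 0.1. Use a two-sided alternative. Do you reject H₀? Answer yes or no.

reject H₀: yes

x̄₁=53.286, s₁=6.448, n₁=7
x̄₂=42.240, s₂=4.746, n₂=25
s_p² = [6·6.448² + 24·4.746²]/30 = 26.3330
SE = √(s_p²·(1/7+1/25)) = 2.1943
t = (53.286−42.240)/2.1943 = 5.0337
df = 30
p-value (two-sided) = 0.00002
At α=0.1: p < α → reject H₀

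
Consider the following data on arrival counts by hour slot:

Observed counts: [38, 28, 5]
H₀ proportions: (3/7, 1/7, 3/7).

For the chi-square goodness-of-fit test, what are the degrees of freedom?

df = k − 1 = 3 − 1 = 2

degrees of freedom = 2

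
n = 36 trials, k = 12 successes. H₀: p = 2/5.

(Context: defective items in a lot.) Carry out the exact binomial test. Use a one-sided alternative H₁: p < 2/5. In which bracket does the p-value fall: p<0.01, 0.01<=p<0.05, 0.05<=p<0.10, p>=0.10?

Exact binomial: n=36, k=12, p₀=2/5=0.4000
P(X≤12) from Σ C(n,i)·p₀^i·(1−p₀)^(n−i)
p-value (one-sided, H₁ less) = 0.26151
→ bracket: p>=0.10

p-value bracket: p>=0.10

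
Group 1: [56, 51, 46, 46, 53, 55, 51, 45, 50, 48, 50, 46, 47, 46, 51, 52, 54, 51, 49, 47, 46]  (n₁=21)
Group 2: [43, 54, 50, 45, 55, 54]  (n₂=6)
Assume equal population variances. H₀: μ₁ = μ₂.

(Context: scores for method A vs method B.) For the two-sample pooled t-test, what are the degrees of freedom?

degrees of freedom = 25

df = n₁ + n₂ − 2 = 21 + 6 − 2 = 25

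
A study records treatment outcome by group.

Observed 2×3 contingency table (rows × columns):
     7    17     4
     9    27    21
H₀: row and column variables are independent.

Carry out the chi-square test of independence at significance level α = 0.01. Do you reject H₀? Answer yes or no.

reject H₀: no

Row totals [28, 57], col totals [16, 44, 25], n=85
χ² = (7−5.27)²/5.27 + (17−14.49)²/14.49 + (4−8.24)²/8.24 + (9−10.73)²/10.73 + (27−29.51)²/29.51 + (21−16.76)²/16.76 = 4.7404
df = 2
p-value (upper-tail) = 0.09346
At α=0.01: p ≥ α → fail to reject H₀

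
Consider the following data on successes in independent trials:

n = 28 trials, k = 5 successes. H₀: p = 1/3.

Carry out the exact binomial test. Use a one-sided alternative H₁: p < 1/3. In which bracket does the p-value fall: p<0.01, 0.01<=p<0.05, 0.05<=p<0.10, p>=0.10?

Exact binomial: n=28, k=5, p₀=1/3=0.3333
P(X≤5) from Σ C(n,i)·p₀^i·(1−p₀)^(n−i)
p-value (one-sided, H₁ less) = 0.05714
→ bracket: 0.05<=p<0.10

p-value bracket: 0.05<=p<0.10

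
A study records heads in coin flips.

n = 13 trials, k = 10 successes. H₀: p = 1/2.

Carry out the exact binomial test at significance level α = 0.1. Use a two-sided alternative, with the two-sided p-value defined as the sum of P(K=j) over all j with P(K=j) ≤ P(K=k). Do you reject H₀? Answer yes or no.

Exact binomial: n=13, k=10, p₀=1/2=0.5000
P(X=j) = C(n,j)·p₀^j·(1−p₀)^(n−j); p = Σ P(X=j) over j with P(X=j) ≤ P(X=10)
p-value (two-sided) = 0.09229
At α=0.1: p < α → reject H₀

reject H₀: yes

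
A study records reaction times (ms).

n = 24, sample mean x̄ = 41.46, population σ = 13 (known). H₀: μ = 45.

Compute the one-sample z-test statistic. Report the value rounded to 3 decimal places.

SE = σ/√n = 13/√24 = 2.6536
z = (x̄−μ₀)/SE = (41.46−45)/2.6536 = -1.3340

test statistic = -1.334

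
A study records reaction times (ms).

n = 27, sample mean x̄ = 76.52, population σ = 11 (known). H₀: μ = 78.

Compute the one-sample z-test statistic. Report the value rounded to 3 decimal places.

test statistic = -0.699

SE = σ/√n = 11/√27 = 2.1170
z = (x̄−μ₀)/SE = (76.52−78)/2.1170 = -0.6991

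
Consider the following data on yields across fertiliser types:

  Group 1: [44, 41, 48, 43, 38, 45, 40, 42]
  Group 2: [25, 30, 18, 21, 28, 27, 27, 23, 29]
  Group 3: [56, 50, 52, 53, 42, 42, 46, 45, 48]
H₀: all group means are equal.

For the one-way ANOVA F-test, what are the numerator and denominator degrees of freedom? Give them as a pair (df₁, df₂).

k = 3 groups, N = 26 total
df = (k−1, N−k) = (3−1, 26−3) = (2, 23)

degrees of freedom = [2, 23]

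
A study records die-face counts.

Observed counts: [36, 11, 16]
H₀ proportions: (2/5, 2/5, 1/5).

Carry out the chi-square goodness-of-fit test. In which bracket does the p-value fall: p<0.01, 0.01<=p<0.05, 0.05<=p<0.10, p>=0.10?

n = 63; E_i = n·p_i = [25.20, 25.20, 12.60]
χ² = (36−25.20)²/25.20 + (11−25.20)²/25.20 + (16−12.60)²/12.60 = 13.5476
df = 2
p-value (upper-tail) = 0.00114
→ bracket: p<0.01

p-value bracket: p<0.01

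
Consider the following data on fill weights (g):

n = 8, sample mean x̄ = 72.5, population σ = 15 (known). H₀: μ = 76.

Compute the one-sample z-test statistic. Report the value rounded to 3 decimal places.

test statistic = -0.660

SE = σ/√n = 15/√8 = 5.3033
z = (x̄−μ₀)/SE = (72.5−76)/5.3033 = -0.6600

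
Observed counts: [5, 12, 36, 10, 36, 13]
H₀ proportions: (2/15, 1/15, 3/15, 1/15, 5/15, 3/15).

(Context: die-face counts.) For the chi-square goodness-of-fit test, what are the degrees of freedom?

df = k − 1 = 6 − 1 = 5

degrees of freedom = 5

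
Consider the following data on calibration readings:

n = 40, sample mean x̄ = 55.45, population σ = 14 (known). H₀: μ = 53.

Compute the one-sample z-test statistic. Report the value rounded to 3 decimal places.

SE = σ/√n = 14/√40 = 2.2136
z = (x̄−μ₀)/SE = (55.45−53)/2.2136 = 1.1068

test statistic = 1.107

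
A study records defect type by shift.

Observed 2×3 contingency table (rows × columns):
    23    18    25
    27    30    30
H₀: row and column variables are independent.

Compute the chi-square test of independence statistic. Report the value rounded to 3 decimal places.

Row totals [66, 87], col totals [50, 48, 55], n=153
χ² = (23−21.57)²/21.57 + (18−20.71)²/20.71 + (25−23.73)²/23.73 + (27−28.43)²/28.43 + (30−27.29)²/27.29 + (30−31.27)²/31.27 = 0.9093
df = 2

test statistic = 0.909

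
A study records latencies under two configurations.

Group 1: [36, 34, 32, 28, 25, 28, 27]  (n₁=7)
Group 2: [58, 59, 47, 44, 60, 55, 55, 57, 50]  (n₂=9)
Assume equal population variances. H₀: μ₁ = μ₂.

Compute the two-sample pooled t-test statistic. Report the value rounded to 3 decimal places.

x̄₁=30.000, s₁=4.041, n₁=7
x̄₂=53.889, s₂=5.622, n₂=9
s_p² = [6·4.041² + 8·5.622²]/14 = 25.0635
SE = √(s_p²·(1/7+1/9)) = 2.5230
t = (30.000−53.889)/2.5230 = -9.4686
df = 14

test statistic = -9.469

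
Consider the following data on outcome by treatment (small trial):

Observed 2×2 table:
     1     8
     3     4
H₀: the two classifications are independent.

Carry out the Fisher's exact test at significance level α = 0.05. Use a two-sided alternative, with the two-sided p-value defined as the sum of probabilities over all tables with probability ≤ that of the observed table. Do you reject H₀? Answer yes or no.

Margins: r₁=9, r₂=7, c₁=4, c₂=12, n=16
p_obs = C(9,1)·C(7,3)/C(16,4); sum pmf over tables with pmf ≤ p_obs
p-value (two-sided) = 0.26154
At α=0.05: p ≥ α → fail to reject H₀

reject H₀: no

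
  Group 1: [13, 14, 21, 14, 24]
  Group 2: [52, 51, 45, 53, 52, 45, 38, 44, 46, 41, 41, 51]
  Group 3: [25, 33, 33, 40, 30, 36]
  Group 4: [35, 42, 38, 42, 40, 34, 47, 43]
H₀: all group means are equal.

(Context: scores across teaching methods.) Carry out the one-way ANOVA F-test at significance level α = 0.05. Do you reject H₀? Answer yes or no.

reject H₀: yes

Group means [17.20, 46.58, 32.83, 40.12], grand mean 37.516
SSB = Σnᵢ(x̄ᵢ−x̄)² = 3236.317; SSW = ΣΣ(x−x̄ᵢ)² = 647.425
MSB = 3236.317/3 = 1078.7723; MSW = 647.425/27 = 23.9787
F = MSB/MSW = 44.9888
df = (3, 27)
p-value (upper-tail) = 0.00000
At α=0.05: p < α → reject H₀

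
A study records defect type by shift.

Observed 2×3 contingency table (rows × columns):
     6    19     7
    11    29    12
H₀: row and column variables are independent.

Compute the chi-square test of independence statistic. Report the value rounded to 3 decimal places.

test statistic = 0.114

Row totals [32, 52], col totals [17, 48, 19], n=84
χ² = (6−6.48)²/6.48 + (19−18.29)²/18.29 + (7−7.24)²/7.24 + (11−10.52)²/10.52 + (29−29.71)²/29.71 + (12−11.76)²/11.76 = 0.1143
df = 2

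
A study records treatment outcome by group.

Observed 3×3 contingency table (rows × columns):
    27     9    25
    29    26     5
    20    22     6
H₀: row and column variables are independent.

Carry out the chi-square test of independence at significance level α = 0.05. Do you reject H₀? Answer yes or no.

reject H₀: yes

Row totals [61, 60, 48], col totals [76, 57, 36], n=169
χ² = (27−27.43)²/27.43 + (9−20.57)²/20.57 + (25−12.99)²/12.99 + (29−26.98)²/26.98 + (26−20.24)²/20.24 + (5−12.78)²/12.78 + (20−21.59)²/21.59 + (22−16.19)²/16.19 + (6−10.22)²/10.22 = 28.0878
df = 4
p-value (upper-tail) = 0.00001
At α=0.05: p < α → reject H₀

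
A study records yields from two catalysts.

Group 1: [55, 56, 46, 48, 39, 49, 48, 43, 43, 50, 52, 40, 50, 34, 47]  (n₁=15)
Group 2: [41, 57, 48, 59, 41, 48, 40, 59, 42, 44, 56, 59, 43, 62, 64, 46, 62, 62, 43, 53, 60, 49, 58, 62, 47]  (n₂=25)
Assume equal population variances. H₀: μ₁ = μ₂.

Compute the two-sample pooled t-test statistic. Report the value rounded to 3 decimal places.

x̄₁=46.667, s₁=6.020, n₁=15
x̄₂=52.200, s₂=8.282, n₂=25
s_p² = [14·6.020² + 24·8.282²]/38 = 56.6667
SE = √(s_p²·(1/15+1/25)) = 2.4585
t = (46.667−52.200)/2.4585 = -2.2507
df = 38

test statistic = -2.251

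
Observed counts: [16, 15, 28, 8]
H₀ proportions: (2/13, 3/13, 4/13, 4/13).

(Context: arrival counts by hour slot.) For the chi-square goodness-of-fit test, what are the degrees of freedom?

degrees of freedom = 3

df = k − 1 = 4 − 1 = 3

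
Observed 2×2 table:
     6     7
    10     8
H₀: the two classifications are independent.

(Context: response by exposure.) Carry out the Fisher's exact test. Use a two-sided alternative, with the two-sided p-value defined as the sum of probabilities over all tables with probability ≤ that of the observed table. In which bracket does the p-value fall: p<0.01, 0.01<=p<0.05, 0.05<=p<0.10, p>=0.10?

Margins: r₁=13, r₂=18, c₁=16, c₂=15, n=31
p_obs = C(13,6)·C(18,10)/C(31,16); sum pmf over tables with pmf ≤ p_obs
p-value (two-sided) = 0.72239
→ bracket: p>=0.10

p-value bracket: p>=0.10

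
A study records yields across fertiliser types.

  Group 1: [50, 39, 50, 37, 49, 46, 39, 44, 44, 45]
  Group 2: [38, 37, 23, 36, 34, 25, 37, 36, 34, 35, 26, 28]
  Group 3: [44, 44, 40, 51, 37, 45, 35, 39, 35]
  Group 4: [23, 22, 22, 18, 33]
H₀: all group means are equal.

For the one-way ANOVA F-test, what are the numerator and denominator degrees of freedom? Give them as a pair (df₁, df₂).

degrees of freedom = [3, 32]

k = 4 groups, N = 36 total
df = (k−1, N−k) = (4−1, 36−4) = (3, 32)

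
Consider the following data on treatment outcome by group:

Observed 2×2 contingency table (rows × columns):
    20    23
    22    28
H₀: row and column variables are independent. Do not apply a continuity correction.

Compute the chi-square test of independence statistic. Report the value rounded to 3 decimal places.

test statistic = 0.059

Row totals [43, 50], col totals [42, 51], n=93
χ² = (20−19.42)²/19.42 + (23−23.58)²/23.58 + (22−22.58)²/22.58 + (28−27.42)²/27.42 = 0.0589
df = 1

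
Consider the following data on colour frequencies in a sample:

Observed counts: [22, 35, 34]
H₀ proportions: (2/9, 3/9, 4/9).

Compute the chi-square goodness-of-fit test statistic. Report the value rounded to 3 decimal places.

test statistic = 1.901

n = 91; E_i = n·p_i = [20.22, 30.33, 40.44]
χ² = (22−20.22)²/20.22 + (35−30.33)²/30.33 + (34−40.44)²/40.44 = 1.9011
df = 2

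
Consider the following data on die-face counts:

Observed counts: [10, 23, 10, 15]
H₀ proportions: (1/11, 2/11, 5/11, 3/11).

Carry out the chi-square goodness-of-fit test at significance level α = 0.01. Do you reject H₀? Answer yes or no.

n = 58; E_i = n·p_i = [5.27, 10.55, 26.36, 15.82]
χ² = (10−5.27)²/5.27 + (23−10.55)²/10.55 + (10−26.36)²/26.36 + (15−15.82)²/15.82 = 29.1466
df = 3
p-value (upper-tail) = 0.00000
At α=0.01: p < α → reject H₀

reject H₀: yes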